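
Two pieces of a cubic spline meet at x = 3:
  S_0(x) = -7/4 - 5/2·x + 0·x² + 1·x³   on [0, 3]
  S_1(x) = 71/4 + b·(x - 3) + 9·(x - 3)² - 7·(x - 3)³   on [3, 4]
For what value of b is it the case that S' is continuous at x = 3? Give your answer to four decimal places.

S_0'(x) = -5/2 + 0·x + 3·x², so S_0'(3) = 49/2. On the right, S_1'(3) = b, so b = 49/2.

24.5000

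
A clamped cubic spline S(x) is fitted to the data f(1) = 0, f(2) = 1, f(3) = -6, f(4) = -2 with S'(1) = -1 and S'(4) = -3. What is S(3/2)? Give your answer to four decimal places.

0.8917

Let σ_i = S''(x_i). Step sizes h_i = 1, 1, 1; slopes of the chords Δ_i = (y_(i+1) - y_i)/h_i = 1, -7, 4.
  1·σ_0 + 4·σ_1 + 1·σ_2 = 6(Δ_1 - Δ_0) = -48
  1·σ_1 + 4·σ_2 + 1·σ_3 = 6(Δ_2 - Δ_1) = 66
Clamped end conditions give two more equations: 2h_0·σ_0 + h_0·σ_1 = 6(Δ_0 - S'(1)) = 12 and h_2·σ_2 + 2h_2·σ_3 = 6(S'(4) - Δ_2) = -42.
Forward elimination and back-substitution give σ_0 = 274/15, σ_1 = -368/15, σ_2 = 478/15, σ_3 = -554/15.
On [1, 2], S(x) = 0 - 1·(x - 1) + 137/15·(x - 1)² - 107/15·(x - 1)³.
With (x - 1) = 1/2: S(3/2) = 107/120.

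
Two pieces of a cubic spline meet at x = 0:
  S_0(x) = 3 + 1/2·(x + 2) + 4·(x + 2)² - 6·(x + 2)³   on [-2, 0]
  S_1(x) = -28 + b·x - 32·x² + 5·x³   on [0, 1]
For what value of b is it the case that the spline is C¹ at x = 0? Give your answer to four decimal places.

-55.5000

S_0'(x) = 1/2 + 8·(x + 2) - 18·(x + 2)², so S_0'(0) = -111/2. On the right, S_1'(0) = b, so b = -111/2.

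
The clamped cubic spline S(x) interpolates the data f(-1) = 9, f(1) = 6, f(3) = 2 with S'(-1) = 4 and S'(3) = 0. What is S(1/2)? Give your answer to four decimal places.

7.8633

With M_i denoting the second derivative at x_i, h_i = 2, 2, and Δ_i = (y_(i+1) − y_i)/h_i = -3/2, -2:
  2·M_0 + 8·M_1 + 2·M_2 = 6(Δ_1 - Δ_0) = -3
Clamped end conditions give two more equations: 2h_0·M_0 + h_0·M_1 = 6(Δ_0 - S'(-1)) = -33 and h_1·M_1 + 2h_1·M_2 = 6(S'(3) - Δ_1) = 12.
Solving: M_0 = -71/8, M_1 = 5/4, M_2 = 19/8.
On [-1, 1], S(x) = 9 + 4·(x + 1) - 71/16·(x + 1)² + 27/32·(x + 1)³.
With (x + 1) = 3/2: S(1/2) = 2013/256.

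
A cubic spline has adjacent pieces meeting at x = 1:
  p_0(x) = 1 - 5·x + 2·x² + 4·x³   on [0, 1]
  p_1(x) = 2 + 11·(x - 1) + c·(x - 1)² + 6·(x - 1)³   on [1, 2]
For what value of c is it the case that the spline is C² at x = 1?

14

p_0''(x) = 4 + 24·x, so p_0''(1) = 28. On the right, p_1''(1) = 2c, so c = 14.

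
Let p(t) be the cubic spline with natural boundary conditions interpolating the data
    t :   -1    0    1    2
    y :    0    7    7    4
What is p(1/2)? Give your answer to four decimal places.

7.7500

With m_i denoting the second derivative at x_i, h_i = 1, 1, 1, and Δ_i = (y_(i+1) − y_i)/h_i = 7, 0, -3:
  1·m_0 + 4·m_1 + 1·m_2 = 6(Δ_1 - Δ_0) = -42
  1·m_1 + 4·m_2 + 1·m_3 = 6(Δ_2 - Δ_1) = -18
Natural end conditions: m_0 = m_3 = 0.
Solving: m_0 = 0, m_1 = -10, m_2 = -2, m_3 = 0.
On [0, 1], p(t) = 7 + 11/3·t - 5·t² + 4/3·t³.
With t = 1/2: p(1/2) = 31/4.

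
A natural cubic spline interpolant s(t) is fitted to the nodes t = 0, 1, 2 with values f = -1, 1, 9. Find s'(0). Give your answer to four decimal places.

Write σ_i for s''(x_i). With h_i = 1, 1 and divided differences Δ_i = 2, 8, the continuity of s' gives the tridiagonal system
  1·σ_0 + 4·σ_1 + 1·σ_2 = 6(Δ_1 - Δ_0) = 36
Natural end conditions: σ_0 = σ_2 = 0.
Solving the tridiagonal system: σ_0 = 0, σ_1 = 9, σ_2 = 0.
On [0, 1], s'(t) = b_0 + 2c_0·t + 3d_0·t² with b_0 = Δ_0 - h_0(2σ_0 + σ_1)/6 = 1/2, c_0 = σ_0/2 = 0, d_0 = (σ_1 - σ_0)/(6h_0) = 3/2. So s'(0) = 1/2.

0.5000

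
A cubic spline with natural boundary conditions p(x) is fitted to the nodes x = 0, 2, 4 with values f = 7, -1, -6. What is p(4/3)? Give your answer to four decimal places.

Put M_i = p'' at the i-th knot. Here h = (2, 2) and Δ = (-4, -5/2), so the interior equations h_(i-1)·M_(i-1) + 2(h_(i-1)+h_i)·M_i + h_i·M_(i+1) = 6(Δ_i − Δ_(i-1)) read
  2·M_0 + 8·M_1 + 2·M_2 = 6(Δ_1 - Δ_0) = 9
Natural end conditions: M_0 = M_2 = 0.
Hence M_0 = 0, M_1 = 9/8, M_2 = 0.
On [0, 2], p(x) = 7 - 35/8·x + 0·x² + 3/32·x³.
With x = 4/3: p(4/3) = 25/18.

1.3889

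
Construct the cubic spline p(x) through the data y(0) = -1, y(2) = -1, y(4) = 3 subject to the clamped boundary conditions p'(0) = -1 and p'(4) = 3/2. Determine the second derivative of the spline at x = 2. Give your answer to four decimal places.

1.7500

With M_i denoting the second derivative at x_i, h_i = 2, 2, and Δ_i = (y_(i+1) − y_i)/h_i = 0, 2:
  2·M_0 + 8·M_1 + 2·M_2 = 6(Δ_1 - Δ_0) = 12
Clamped end conditions give two more equations: 2h_0·M_0 + h_0·M_1 = 6(Δ_0 - p'(0)) = 6 and h_1·M_1 + 2h_1·M_2 = 6(p'(4) - Δ_1) = -3.
Solving: M_0 = 5/8, M_1 = 7/4, M_2 = -13/8.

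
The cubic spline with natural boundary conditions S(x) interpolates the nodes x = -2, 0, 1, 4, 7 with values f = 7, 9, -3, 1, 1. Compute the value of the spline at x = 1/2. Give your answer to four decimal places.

Let m_i = S''(x_i). Step sizes h_i = 2, 1, 3, 3; slopes of the chords Δ_i = (y_(i+1) - y_i)/h_i = 1, -12, 4/3, 0.
  2·m_0 + 6·m_1 + 1·m_2 = 6(Δ_1 - Δ_0) = -78
  1·m_1 + 8·m_2 + 3·m_3 = 6(Δ_2 - Δ_1) = 80
  3·m_2 + 12·m_3 + 3·m_4 = 6(Δ_3 - Δ_2) = -8
Natural end conditions: m_0 = m_4 = 0.
Forward elimination and back-substitution give m_0 = 0, m_1 = -259/17, m_2 = 228/17, m_3 = -205/51, m_4 = 0.
On [0, 1], S(x) = 9 - 467/51·x - 259/34·x² + 487/102·x³.
With x = 1/2: S(1/2) = 847/272.

3.1140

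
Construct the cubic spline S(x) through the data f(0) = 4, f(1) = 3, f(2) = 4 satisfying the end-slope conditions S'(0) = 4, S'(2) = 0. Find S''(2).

Put σ_i = S'' at the i-th knot. Here h = (1, 1) and Δ = (-1, 1), so the interior equations h_(i-1)·σ_(i-1) + 2(h_(i-1)+h_i)·σ_i + h_i·σ_(i+1) = 6(Δ_i − Δ_(i-1)) read
  1·σ_0 + 4·σ_1 + 1·σ_2 = 6(Δ_1 - Δ_0) = 12
Clamped end conditions give two more equations: 2h_0·σ_0 + h_0·σ_1 = 6(Δ_0 - S'(0)) = -30 and h_1·σ_1 + 2h_1·σ_2 = 6(S'(2) - Δ_1) = -6.
Solving: σ_0 = -20, σ_1 = 10, σ_2 = -8.

-8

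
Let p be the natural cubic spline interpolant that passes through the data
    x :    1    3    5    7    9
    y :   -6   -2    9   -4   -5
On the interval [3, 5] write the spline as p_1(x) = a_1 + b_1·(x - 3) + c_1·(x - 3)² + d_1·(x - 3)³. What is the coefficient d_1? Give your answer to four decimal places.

-1.5022

Write m_i for p''(x_i). With h_i = 2, 2, 2, 2 and divided differences Δ_i = 2, 11/2, -13/2, -1/2, the continuity of p' gives the tridiagonal system
  2·m_0 + 8·m_1 + 2·m_2 = 6(Δ_1 - Δ_0) = 21
  2·m_1 + 8·m_2 + 2·m_3 = 6(Δ_2 - Δ_1) = -72
  2·m_2 + 8·m_3 + 2·m_4 = 6(Δ_3 - Δ_2) = 36
Natural end conditions: m_0 = m_4 = 0.
Hence m_0 = 0, m_1 = 639/112, m_2 = -345/28, m_3 = 849/112, m_4 = 0.
On [3, 5], with p_1(x) = a_1 + b_1·(x - 3) + c_1·(x - 3)² + d_1·(x - 3)³: c_1 = m_1/2 = 639/224, d_1 = (m_2 - m_1)/(6h_1) = -673/448, b_1 = Δ_1 - h_1(2m_1 + m_2)/6 = 325/56.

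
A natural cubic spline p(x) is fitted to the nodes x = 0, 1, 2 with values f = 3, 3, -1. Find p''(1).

-6

Write M_i for p''(x_i). With h_i = 1, 1 and divided differences Δ_i = 0, -4, the continuity of p' gives the tridiagonal system
  1·M_0 + 4·M_1 + 1·M_2 = 6(Δ_1 - Δ_0) = -24
Natural end conditions: M_0 = M_2 = 0.
Hence M_0 = 0, M_1 = -6, M_2 = 0.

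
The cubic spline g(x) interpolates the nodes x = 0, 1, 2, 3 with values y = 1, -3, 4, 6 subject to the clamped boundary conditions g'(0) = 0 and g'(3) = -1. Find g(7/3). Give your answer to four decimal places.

5.6099

Let σ_i = g''(x_i). Step sizes h_i = 1, 1, 1; slopes of the chords Δ_i = (y_(i+1) - y_i)/h_i = -4, 7, 2.
  1·σ_0 + 4·σ_1 + 1·σ_2 = 6(Δ_1 - Δ_0) = 66
  1·σ_1 + 4·σ_2 + 1·σ_3 = 6(Δ_2 - Δ_1) = -30
Clamped end conditions give two more equations: 2h_0·σ_0 + h_0·σ_1 = 6(Δ_0 - g'(0)) = -24 and h_2·σ_2 + 2h_2·σ_3 = 6(g'(3) - Δ_2) = -18.
Solving the tridiagonal system: σ_0 = -376/15, σ_1 = 392/15, σ_2 = -202/15, σ_3 = -34/15.
On [2, 3], g(x) = 4 + 103/15·(x - 2) - 101/15·(x - 2)² + 28/15·(x - 2)³.
With (x - 2) = 1/3: g(7/3) = 2272/405.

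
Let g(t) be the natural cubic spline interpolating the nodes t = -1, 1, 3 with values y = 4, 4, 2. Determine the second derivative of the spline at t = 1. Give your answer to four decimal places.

Let M_i = g''(x_i). Step sizes h_i = 2, 2; slopes of the chords Δ_i = (y_(i+1) - y_i)/h_i = 0, -1.
  2·M_0 + 8·M_1 + 2·M_2 = 6(Δ_1 - Δ_0) = -6
Natural end conditions: M_0 = M_2 = 0.
Solving: M_0 = 0, M_1 = -3/4, M_2 = 0.

-0.7500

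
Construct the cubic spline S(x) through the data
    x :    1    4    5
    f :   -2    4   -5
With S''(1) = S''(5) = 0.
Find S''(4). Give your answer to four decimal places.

Let M_i = S''(x_i). Step sizes h_i = 3, 1; slopes of the chords Δ_i = (y_(i+1) - y_i)/h_i = 2, -9.
  3·M_0 + 8·M_1 + 1·M_2 = 6(Δ_1 - Δ_0) = -66
Natural end conditions: M_0 = M_2 = 0.
Solving the tridiagonal system: M_0 = 0, M_1 = -33/4, M_2 = 0.

-8.2500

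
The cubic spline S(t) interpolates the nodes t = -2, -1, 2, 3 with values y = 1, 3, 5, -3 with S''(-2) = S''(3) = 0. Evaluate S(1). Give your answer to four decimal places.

Let M_i = S''(x_i). Step sizes h_i = 1, 3, 1; slopes of the chords Δ_i = (y_(i+1) - y_i)/h_i = 2, 2/3, -8.
  1·M_0 + 8·M_1 + 3·M_2 = 6(Δ_1 - Δ_0) = -8
  3·M_1 + 8·M_2 + 1·M_3 = 6(Δ_2 - Δ_1) = -52
Natural end conditions: M_0 = M_3 = 0.
Solving the tridiagonal system: M_0 = 0, M_1 = 92/55, M_2 = -392/55, M_3 = 0.
On [-1, 2], S(t) = 3 + 422/165·(t + 1) + 46/55·(t + 1)² - 22/45·(t + 1)³.
With (t + 1) = 2: S(1) = 3737/495.

7.5495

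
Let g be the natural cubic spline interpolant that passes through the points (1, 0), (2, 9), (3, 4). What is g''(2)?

-21

Write m_i for g''(x_i). With h_i = 1, 1 and divided differences Δ_i = 9, -5, the continuity of g' gives the tridiagonal system
  1·m_0 + 4·m_1 + 1·m_2 = 6(Δ_1 - Δ_0) = -84
Natural end conditions: m_0 = m_2 = 0.
Solving the tridiagonal system: m_0 = 0, m_1 = -21, m_2 = 0.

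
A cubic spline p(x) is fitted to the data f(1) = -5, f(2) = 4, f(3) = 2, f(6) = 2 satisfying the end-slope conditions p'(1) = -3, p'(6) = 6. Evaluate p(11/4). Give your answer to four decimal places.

3.4763

Let m_i = p''(x_i). Step sizes h_i = 1, 1, 3; slopes of the chords Δ_i = (y_(i+1) - y_i)/h_i = 9, -2, 0.
  1·m_0 + 4·m_1 + 1·m_2 = 6(Δ_1 - Δ_0) = -66
  1·m_1 + 8·m_2 + 3·m_3 = 6(Δ_2 - Δ_1) = 12
Clamped end conditions give two more equations: 2h_0·m_0 + h_0·m_1 = 6(Δ_0 - p'(1)) = 72 and h_2·m_2 + 2h_2·m_3 = 6(p'(6) - Δ_2) = 36.
Solving the tridiagonal system: m_0 = 1482/29, m_1 = -876/29, m_2 = 108/29, m_3 = 120/29.
On [2, 3], p(x) = 4 + 216/29·(x - 2) - 438/29·(x - 2)² + 164/29·(x - 2)³.
With (x - 2) = 3/4: p(11/4) = 1613/464.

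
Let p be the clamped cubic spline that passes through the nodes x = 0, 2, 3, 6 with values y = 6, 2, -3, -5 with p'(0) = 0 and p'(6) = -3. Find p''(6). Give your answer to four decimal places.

-5.1429

Put m_i = p'' at the i-th knot. Here h = (2, 1, 3) and Δ = (-2, -5, -2/3), so the interior equations h_(i-1)·m_(i-1) + 2(h_(i-1)+h_i)·m_i + h_i·m_(i+1) = 6(Δ_i − Δ_(i-1)) read
  2·m_0 + 6·m_1 + 1·m_2 = 6(Δ_1 - Δ_0) = -18
  1·m_1 + 8·m_2 + 3·m_3 = 6(Δ_2 - Δ_1) = 26
Clamped end conditions give two more equations: 2h_0·m_0 + h_0·m_1 = 6(Δ_0 - p'(0)) = -12 and h_2·m_2 + 2h_2·m_3 = 6(p'(6) - Δ_2) = -14.
Solving: m_0 = -26/21, m_1 = -74/21, m_2 = 118/21, m_3 = -36/7.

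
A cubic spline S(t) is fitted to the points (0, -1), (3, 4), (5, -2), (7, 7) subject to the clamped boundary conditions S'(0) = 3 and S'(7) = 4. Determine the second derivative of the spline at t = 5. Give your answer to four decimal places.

7.9865

Put σ_i = S'' at the i-th knot. Here h = (3, 2, 2) and Δ = (5/3, -3, 9/2), so the interior equations h_(i-1)·σ_(i-1) + 2(h_(i-1)+h_i)·σ_i + h_i·σ_(i+1) = 6(Δ_i − Δ_(i-1)) read
  3·σ_0 + 10·σ_1 + 2·σ_2 = 6(Δ_1 - Δ_0) = -28
  2·σ_1 + 8·σ_2 + 2·σ_3 = 6(Δ_2 - Δ_1) = 45
Clamped end conditions give two more equations: 2h_0·σ_0 + h_0·σ_1 = 6(Δ_0 - S'(0)) = -8 and h_2·σ_2 + 2h_2·σ_3 = 6(S'(7) - Δ_2) = -3.
Hence σ_0 = 113/111, σ_1 = -174/37, σ_2 = 591/74, σ_3 = -351/74.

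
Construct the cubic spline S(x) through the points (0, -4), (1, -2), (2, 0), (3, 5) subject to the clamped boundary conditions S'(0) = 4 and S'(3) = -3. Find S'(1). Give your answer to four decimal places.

Let M_i = S''(x_i). Step sizes h_i = 1, 1, 1; slopes of the chords Δ_i = (y_(i+1) - y_i)/h_i = 2, 2, 5.
  1·M_0 + 4·M_1 + 1·M_2 = 6(Δ_1 - Δ_0) = 0
  1·M_1 + 4·M_2 + 1·M_3 = 6(Δ_2 - Δ_1) = 18
Clamped end conditions give two more equations: 2h_0·M_0 + h_0·M_1 = 6(Δ_0 - S'(0)) = -12 and h_2·M_2 + 2h_2·M_3 = 6(S'(3) - Δ_2) = -48.
Solving: M_0 = -76/15, M_1 = -28/15, M_2 = 188/15, M_3 = -454/15.
On [1, 2], S'(x) = b_1 + 2c_1·(x - 1) + 3d_1·(x - 1)² with b_1 = Δ_1 - h_1(2M_1 + M_2)/6 = 8/15, c_1 = M_1/2 = -14/15, d_1 = (M_2 - M_1)/(6h_1) = 12/5. So S'(1) = 8/15.

0.5333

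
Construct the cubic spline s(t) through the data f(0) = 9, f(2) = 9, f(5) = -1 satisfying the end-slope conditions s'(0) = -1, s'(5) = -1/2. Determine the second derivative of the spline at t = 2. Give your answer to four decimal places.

-4.2000

Write m_i for s''(x_i). With h_i = 2, 3 and divided differences Δ_i = 0, -10/3, the continuity of s' gives the tridiagonal system
  2·m_0 + 10·m_1 + 3·m_2 = 6(Δ_1 - Δ_0) = -20
Clamped end conditions give two more equations: 2h_0·m_0 + h_0·m_1 = 6(Δ_0 - s'(0)) = 6 and h_1·m_1 + 2h_1·m_2 = 6(s'(5) - Δ_1) = 17.
Forward elimination and back-substitution give m_0 = 18/5, m_1 = -21/5, m_2 = 74/15.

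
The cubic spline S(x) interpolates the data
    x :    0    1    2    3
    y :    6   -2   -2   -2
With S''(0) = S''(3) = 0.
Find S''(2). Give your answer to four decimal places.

-3.2000

With M_i denoting the second derivative at x_i, h_i = 1, 1, 1, and Δ_i = (y_(i+1) − y_i)/h_i = -8, 0, 0:
  1·M_0 + 4·M_1 + 1·M_2 = 6(Δ_1 - Δ_0) = 48
  1·M_1 + 4·M_2 + 1·M_3 = 6(Δ_2 - Δ_1) = 0
Natural end conditions: M_0 = M_3 = 0.
Solving: M_0 = 0, M_1 = 64/5, M_2 = -16/5, M_3 = 0.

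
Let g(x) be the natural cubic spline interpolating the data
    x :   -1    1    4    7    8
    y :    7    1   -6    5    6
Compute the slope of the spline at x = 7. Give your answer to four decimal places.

2.1779

Let σ_i = g''(x_i). Step sizes h_i = 2, 3, 3, 1; slopes of the chords Δ_i = (y_(i+1) - y_i)/h_i = -3, -7/3, 11/3, 1.
  2·σ_0 + 10·σ_1 + 3·σ_2 = 6(Δ_1 - Δ_0) = 4
  3·σ_1 + 12·σ_2 + 3·σ_3 = 6(Δ_2 - Δ_1) = 36
  3·σ_2 + 8·σ_3 + 1·σ_4 = 6(Δ_3 - Δ_2) = -16
Natural end conditions: σ_0 = σ_4 = 0.
Solving: σ_0 = 0, σ_1 = -110/133, σ_2 = 544/133, σ_3 = -470/133, σ_4 = 0.
On [7, 8], g'(x) = b_3 + 2c_3·(x - 7) + 3d_3·(x - 7)² with b_3 = Δ_3 - h_3(2σ_3 + σ_4)/6 = 869/399, c_3 = σ_3/2 = -235/133, d_3 = (σ_4 - σ_3)/(6h_3) = 235/399. So g'(7) = 869/399.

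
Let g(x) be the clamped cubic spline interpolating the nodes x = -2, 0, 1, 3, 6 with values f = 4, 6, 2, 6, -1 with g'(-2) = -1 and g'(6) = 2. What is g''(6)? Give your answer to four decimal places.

Write M_i for g''(x_i). With h_i = 2, 1, 2, 3 and divided differences Δ_i = 1, -4, 2, -7/3, the continuity of g' gives the tridiagonal system
  2·M_0 + 6·M_1 + 1·M_2 = 6(Δ_1 - Δ_0) = -30
  1·M_1 + 6·M_2 + 2·M_3 = 6(Δ_2 - Δ_1) = 36
  2·M_2 + 10·M_3 + 3·M_4 = 6(Δ_3 - Δ_2) = -26
Clamped end conditions give two more equations: 2h_0·M_0 + h_0·M_1 = 6(Δ_0 - g'(-2)) = 12 and h_3·M_3 + 2h_3·M_4 = 6(g'(6) - Δ_3) = 26.
Forward elimination and back-substitution give M_0 = 1145/151, M_1 = -1384/151, M_2 = 1484/151, M_3 = -1042/151, M_4 = 3526/453.

7.7837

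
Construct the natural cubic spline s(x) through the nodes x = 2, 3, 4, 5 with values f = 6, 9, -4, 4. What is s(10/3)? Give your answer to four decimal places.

4.7901

Put M_i = s'' at the i-th knot. Here h = (1, 1, 1) and Δ = (3, -13, 8), so the interior equations h_(i-1)·M_(i-1) + 2(h_(i-1)+h_i)·M_i + h_i·M_(i+1) = 6(Δ_i − Δ_(i-1)) read
  1·M_0 + 4·M_1 + 1·M_2 = 6(Δ_1 - Δ_0) = -96
  1·M_1 + 4·M_2 + 1·M_3 = 6(Δ_2 - Δ_1) = 126
Natural end conditions: M_0 = M_3 = 0.
Solving the tridiagonal system: M_0 = 0, M_1 = -34, M_2 = 40, M_3 = 0.
On [3, 4], s(x) = 9 - 25/3·(x - 3) - 17·(x - 3)² + 37/3·(x - 3)³.
With (x - 3) = 1/3: s(10/3) = 388/81.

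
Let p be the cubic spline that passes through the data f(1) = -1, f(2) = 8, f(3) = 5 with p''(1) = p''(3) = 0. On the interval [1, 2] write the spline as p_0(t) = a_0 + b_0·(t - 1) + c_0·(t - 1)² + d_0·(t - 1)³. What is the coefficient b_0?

12

Put m_i = p'' at the i-th knot. Here h = (1, 1) and Δ = (9, -3), so the interior equations h_(i-1)·m_(i-1) + 2(h_(i-1)+h_i)·m_i + h_i·m_(i+1) = 6(Δ_i − Δ_(i-1)) read
  1·m_0 + 4·m_1 + 1·m_2 = 6(Δ_1 - Δ_0) = -72
Natural end conditions: m_0 = m_2 = 0.
Forward elimination and back-substitution give m_0 = 0, m_1 = -18, m_2 = 0.
On [1, 2], with p_0(t) = a_0 + b_0·(t - 1) + c_0·(t - 1)² + d_0·(t - 1)³: c_0 = m_0/2 = 0, d_0 = (m_1 - m_0)/(6h_0) = -3, b_0 = Δ_0 - h_0(2m_0 + m_1)/6 = 12.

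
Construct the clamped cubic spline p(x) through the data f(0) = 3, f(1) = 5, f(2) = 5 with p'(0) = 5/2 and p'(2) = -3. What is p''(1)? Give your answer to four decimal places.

-0.5000

With M_i denoting the second derivative at x_i, h_i = 1, 1, and Δ_i = (y_(i+1) − y_i)/h_i = 2, 0:
  1·M_0 + 4·M_1 + 1·M_2 = 6(Δ_1 - Δ_0) = -12
Clamped end conditions give two more equations: 2h_0·M_0 + h_0·M_1 = 6(Δ_0 - p'(0)) = -3 and h_1·M_1 + 2h_1·M_2 = 6(p'(2) - Δ_1) = -18.
Forward elimination and back-substitution give M_0 = -5/4, M_1 = -1/2, M_2 = -35/4.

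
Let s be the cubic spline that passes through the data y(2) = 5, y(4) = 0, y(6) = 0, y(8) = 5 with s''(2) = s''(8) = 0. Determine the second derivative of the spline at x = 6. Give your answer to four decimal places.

Write M_i for s''(x_i). With h_i = 2, 2, 2 and divided differences Δ_i = -5/2, 0, 5/2, the continuity of s' gives the tridiagonal system
  2·M_0 + 8·M_1 + 2·M_2 = 6(Δ_1 - Δ_0) = 15
  2·M_1 + 8·M_2 + 2·M_3 = 6(Δ_2 - Δ_1) = 15
Natural end conditions: M_0 = M_3 = 0.
Solving the tridiagonal system: M_0 = 0, M_1 = 3/2, M_2 = 3/2, M_3 = 0.

1.5000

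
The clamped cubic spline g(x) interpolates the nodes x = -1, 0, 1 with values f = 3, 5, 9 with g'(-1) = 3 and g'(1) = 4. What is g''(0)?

5

With M_i denoting the second derivative at x_i, h_i = 1, 1, and Δ_i = (y_(i+1) − y_i)/h_i = 2, 4:
  1·M_0 + 4·M_1 + 1·M_2 = 6(Δ_1 - Δ_0) = 12
Clamped end conditions give two more equations: 2h_0·M_0 + h_0·M_1 = 6(Δ_0 - g'(-1)) = -6 and h_1·M_1 + 2h_1·M_2 = 6(g'(1) - Δ_1) = 0.
Solving the tridiagonal system: M_0 = -11/2, M_1 = 5, M_2 = -5/2.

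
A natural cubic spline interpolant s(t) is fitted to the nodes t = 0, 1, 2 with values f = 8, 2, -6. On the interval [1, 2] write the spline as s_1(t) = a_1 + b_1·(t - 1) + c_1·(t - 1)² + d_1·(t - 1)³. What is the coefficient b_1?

-7

Write σ_i for s''(x_i). With h_i = 1, 1 and divided differences Δ_i = -6, -8, the continuity of s' gives the tridiagonal system
  1·σ_0 + 4·σ_1 + 1·σ_2 = 6(Δ_1 - Δ_0) = -12
Natural end conditions: σ_0 = σ_2 = 0.
Hence σ_0 = 0, σ_1 = -3, σ_2 = 0.
On [1, 2], with s_1(t) = a_1 + b_1·(t - 1) + c_1·(t - 1)² + d_1·(t - 1)³: c_1 = σ_1/2 = -3/2, d_1 = (σ_2 - σ_1)/(6h_1) = 1/2, b_1 = Δ_1 - h_1(2σ_1 + σ_2)/6 = -7.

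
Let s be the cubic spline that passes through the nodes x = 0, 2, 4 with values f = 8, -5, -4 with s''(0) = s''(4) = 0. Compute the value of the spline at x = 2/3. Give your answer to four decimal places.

With M_i denoting the second derivative at x_i, h_i = 2, 2, and Δ_i = (y_(i+1) − y_i)/h_i = -13/2, 1/2:
  2·M_0 + 8·M_1 + 2·M_2 = 6(Δ_1 - Δ_0) = 42
Natural end conditions: M_0 = M_2 = 0.
Hence M_0 = 0, M_1 = 21/4, M_2 = 0.
On [0, 2], s(x) = 8 - 33/4·x + 0·x² + 7/16·x³.
With x = 2/3: s(2/3) = 71/27.

2.6296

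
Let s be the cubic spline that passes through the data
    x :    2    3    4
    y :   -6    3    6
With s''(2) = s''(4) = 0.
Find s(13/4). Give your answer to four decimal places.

4.2422

Let M_i = s''(x_i). Step sizes h_i = 1, 1; slopes of the chords Δ_i = (y_(i+1) - y_i)/h_i = 9, 3.
  1·M_0 + 4·M_1 + 1·M_2 = 6(Δ_1 - Δ_0) = -36
Natural end conditions: M_0 = M_2 = 0.
Hence M_0 = 0, M_1 = -9, M_2 = 0.
On [3, 4], s(x) = 3 + 6·(x - 3) - 9/2·(x - 3)² + 3/2·(x - 3)³.
With (x - 3) = 1/4: s(13/4) = 543/128.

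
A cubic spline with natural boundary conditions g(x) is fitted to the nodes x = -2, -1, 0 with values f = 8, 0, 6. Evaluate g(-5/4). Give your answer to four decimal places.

0.8516

Let M_i = g''(x_i). Step sizes h_i = 1, 1; slopes of the chords Δ_i = (y_(i+1) - y_i)/h_i = -8, 6.
  1·M_0 + 4·M_1 + 1·M_2 = 6(Δ_1 - Δ_0) = 84
Natural end conditions: M_0 = M_2 = 0.
Hence M_0 = 0, M_1 = 21, M_2 = 0.
On [-2, -1], g(x) = 8 - 23/2·(x + 2) + 0·(x + 2)² + 7/2·(x + 2)³.
With (x + 2) = 3/4: g(-5/4) = 109/128.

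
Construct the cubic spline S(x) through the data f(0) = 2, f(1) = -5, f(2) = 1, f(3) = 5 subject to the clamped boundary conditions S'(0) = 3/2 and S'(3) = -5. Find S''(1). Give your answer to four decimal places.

Let m_i = S''(x_i). Step sizes h_i = 1, 1, 1; slopes of the chords Δ_i = (y_(i+1) - y_i)/h_i = -7, 6, 4.
  1·m_0 + 4·m_1 + 1·m_2 = 6(Δ_1 - Δ_0) = 78
  1·m_1 + 4·m_2 + 1·m_3 = 6(Δ_2 - Δ_1) = -12
Clamped end conditions give two more equations: 2h_0·m_0 + h_0·m_1 = 6(Δ_0 - S'(0)) = -51 and h_2·m_2 + 2h_2·m_3 = 6(S'(3) - Δ_2) = -54.
Hence m_0 = -614/15, m_1 = 463/15, m_2 = -68/15, m_3 = -371/15.

30.8667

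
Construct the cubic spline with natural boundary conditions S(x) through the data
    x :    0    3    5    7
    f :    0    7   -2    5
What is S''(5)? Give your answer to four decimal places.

Put M_i = S'' at the i-th knot. Here h = (3, 2, 2) and Δ = (7/3, -9/2, 7/2), so the interior equations h_(i-1)·M_(i-1) + 2(h_(i-1)+h_i)·M_i + h_i·M_(i+1) = 6(Δ_i − Δ_(i-1)) read
  3·M_0 + 10·M_1 + 2·M_2 = 6(Δ_1 - Δ_0) = -41
  2·M_1 + 8·M_2 + 2·M_3 = 6(Δ_2 - Δ_1) = 48
Natural end conditions: M_0 = M_3 = 0.
Solving the tridiagonal system: M_0 = 0, M_1 = -106/19, M_2 = 281/38, M_3 = 0.

7.3947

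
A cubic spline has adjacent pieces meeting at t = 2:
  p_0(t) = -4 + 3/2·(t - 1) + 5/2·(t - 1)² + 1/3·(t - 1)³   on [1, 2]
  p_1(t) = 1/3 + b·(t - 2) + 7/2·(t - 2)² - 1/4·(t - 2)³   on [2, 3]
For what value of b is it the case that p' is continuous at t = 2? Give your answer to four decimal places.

p_0'(t) = 3/2 + 5·(t - 1) + 1·(t - 1)², so p_0'(2) = 15/2. On the right, p_1'(2) = b, so b = 15/2.

7.5000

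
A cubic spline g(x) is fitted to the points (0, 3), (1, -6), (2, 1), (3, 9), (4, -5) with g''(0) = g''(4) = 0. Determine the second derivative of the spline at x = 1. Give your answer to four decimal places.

Write σ_i for g''(x_i). With h_i = 1, 1, 1, 1 and divided differences Δ_i = -9, 7, 8, -14, the continuity of g' gives the tridiagonal system
  1·σ_0 + 4·σ_1 + 1·σ_2 = 6(Δ_1 - Δ_0) = 96
  1·σ_1 + 4·σ_2 + 1·σ_3 = 6(Δ_2 - Δ_1) = 6
  1·σ_2 + 4·σ_3 + 1·σ_4 = 6(Δ_3 - Δ_2) = -132
Natural end conditions: σ_0 = σ_4 = 0.
Forward elimination and back-substitution give σ_0 = 0, σ_1 = 321/14, σ_2 = 30/7, σ_3 = -477/14, σ_4 = 0.

22.9286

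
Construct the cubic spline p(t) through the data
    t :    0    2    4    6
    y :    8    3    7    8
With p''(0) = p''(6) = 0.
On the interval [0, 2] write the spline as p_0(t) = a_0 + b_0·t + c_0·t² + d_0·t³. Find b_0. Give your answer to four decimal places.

-3.8000

Write m_i for p''(x_i). With h_i = 2, 2, 2 and divided differences Δ_i = -5/2, 2, 1/2, the continuity of p' gives the tridiagonal system
  2·m_0 + 8·m_1 + 2·m_2 = 6(Δ_1 - Δ_0) = 27
  2·m_1 + 8·m_2 + 2·m_3 = 6(Δ_2 - Δ_1) = -9
Natural end conditions: m_0 = m_3 = 0.
Forward elimination and back-substitution give m_0 = 0, m_1 = 39/10, m_2 = -21/10, m_3 = 0.
On [0, 2], with p_0(t) = a_0 + b_0·t + c_0·t² + d_0·t³: c_0 = m_0/2 = 0, d_0 = (m_1 - m_0)/(6h_0) = 13/40, b_0 = Δ_0 - h_0(2m_0 + m_1)/6 = -19/5.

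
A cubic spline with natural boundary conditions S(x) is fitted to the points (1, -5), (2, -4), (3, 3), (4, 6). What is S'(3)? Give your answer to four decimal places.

Let M_i = S''(x_i). Step sizes h_i = 1, 1, 1; slopes of the chords Δ_i = (y_(i+1) - y_i)/h_i = 1, 7, 3.
  1·M_0 + 4·M_1 + 1·M_2 = 6(Δ_1 - Δ_0) = 36
  1·M_1 + 4·M_2 + 1·M_3 = 6(Δ_2 - Δ_1) = -24
Natural end conditions: M_0 = M_3 = 0.
Solving: M_0 = 0, M_1 = 56/5, M_2 = -44/5, M_3 = 0.
On [3, 4], S'(x) = b_2 + 2c_2·(x - 3) + 3d_2·(x - 3)² with b_2 = Δ_2 - h_2(2M_2 + M_3)/6 = 89/15, c_2 = M_2/2 = -22/5, d_2 = (M_3 - M_2)/(6h_2) = 22/15. So S'(3) = 89/15.

5.9333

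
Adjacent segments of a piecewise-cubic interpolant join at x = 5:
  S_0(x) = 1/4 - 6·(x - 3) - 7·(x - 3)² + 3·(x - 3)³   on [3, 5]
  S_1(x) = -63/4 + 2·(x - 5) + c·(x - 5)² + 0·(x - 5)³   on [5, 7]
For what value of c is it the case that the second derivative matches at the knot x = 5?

S_0''(x) = -14 + 18·(x - 3), so S_0''(5) = 22. On the right, S_1''(5) = 2c, so c = 11.

11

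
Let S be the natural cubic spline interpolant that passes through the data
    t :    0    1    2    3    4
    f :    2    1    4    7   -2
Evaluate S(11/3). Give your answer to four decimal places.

Let m_i = S''(x_i). Step sizes h_i = 1, 1, 1, 1; slopes of the chords Δ_i = (y_(i+1) - y_i)/h_i = -1, 3, 3, -9.
  1·m_0 + 4·m_1 + 1·m_2 = 6(Δ_1 - Δ_0) = 24
  1·m_1 + 4·m_2 + 1·m_3 = 6(Δ_2 - Δ_1) = 0
  1·m_2 + 4·m_3 + 1·m_4 = 6(Δ_3 - Δ_2) = -72
Natural end conditions: m_0 = m_4 = 0.
Solving the tridiagonal system: m_0 = 0, m_1 = 36/7, m_2 = 24/7, m_3 = -132/7, m_4 = 0.
On [3, 4], S(t) = 7 - 19/7·(t - 3) - 66/7·(t - 3)² + 22/7·(t - 3)³.
With (t - 3) = 2/3: S(11/3) = 365/189.

1.9312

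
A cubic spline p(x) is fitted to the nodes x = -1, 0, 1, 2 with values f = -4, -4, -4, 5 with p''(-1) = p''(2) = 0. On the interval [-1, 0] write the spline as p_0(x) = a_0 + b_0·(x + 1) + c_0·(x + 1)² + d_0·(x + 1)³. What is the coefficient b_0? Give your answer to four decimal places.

With m_i denoting the second derivative at x_i, h_i = 1, 1, 1, and Δ_i = (y_(i+1) − y_i)/h_i = 0, 0, 9:
  1·m_0 + 4·m_1 + 1·m_2 = 6(Δ_1 - Δ_0) = 0
  1·m_1 + 4·m_2 + 1·m_3 = 6(Δ_2 - Δ_1) = 54
Natural end conditions: m_0 = m_3 = 0.
Solving: m_0 = 0, m_1 = -18/5, m_2 = 72/5, m_3 = 0.
On [-1, 0], with p_0(x) = a_0 + b_0·(x + 1) + c_0·(x + 1)² + d_0·(x + 1)³: c_0 = m_0/2 = 0, d_0 = (m_1 - m_0)/(6h_0) = -3/5, b_0 = Δ_0 - h_0(2m_0 + m_1)/6 = 3/5.

0.6000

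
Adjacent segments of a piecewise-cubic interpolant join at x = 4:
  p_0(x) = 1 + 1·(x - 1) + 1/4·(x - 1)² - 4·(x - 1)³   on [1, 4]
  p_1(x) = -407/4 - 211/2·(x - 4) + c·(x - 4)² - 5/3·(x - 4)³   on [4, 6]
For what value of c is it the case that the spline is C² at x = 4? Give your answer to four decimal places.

p_0''(x) = 1/2 - 24·(x - 1), so p_0''(4) = -143/2. On the right, p_1''(4) = 2c, so c = -143/4.

-35.7500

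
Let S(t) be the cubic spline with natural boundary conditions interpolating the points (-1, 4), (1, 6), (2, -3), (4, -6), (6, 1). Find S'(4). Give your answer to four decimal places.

2.4844

Put M_i = S'' at the i-th knot. Here h = (2, 1, 2, 2) and Δ = (1, -9, -3/2, 7/2), so the interior equations h_(i-1)·M_(i-1) + 2(h_(i-1)+h_i)·M_i + h_i·M_(i+1) = 6(Δ_i − Δ_(i-1)) read
  2·M_0 + 6·M_1 + 1·M_2 = 6(Δ_1 - Δ_0) = -60
  1·M_1 + 6·M_2 + 2·M_3 = 6(Δ_2 - Δ_1) = 45
  2·M_2 + 8·M_3 + 2·M_4 = 6(Δ_3 - Δ_2) = 30
Natural end conditions: M_0 = M_4 = 0.
Forward elimination and back-substitution give M_0 = 0, M_1 = -735/64, M_2 = 285/32, M_3 = 195/128, M_4 = 0.
On [4, 6], S'(t) = b_3 + 2c_3·(t - 4) + 3d_3·(t - 4)² with b_3 = Δ_3 - h_3(2M_3 + M_4)/6 = 159/64, c_3 = M_3/2 = 195/256, d_3 = (M_4 - M_3)/(6h_3) = -65/512. So S'(4) = 159/64.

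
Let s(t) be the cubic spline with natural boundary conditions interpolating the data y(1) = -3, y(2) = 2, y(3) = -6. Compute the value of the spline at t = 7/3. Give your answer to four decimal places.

With σ_i denoting the second derivative at x_i, h_i = 1, 1, and Δ_i = (y_(i+1) − y_i)/h_i = 5, -8:
  1·σ_0 + 4·σ_1 + 1·σ_2 = 6(Δ_1 - Δ_0) = -78
Natural end conditions: σ_0 = σ_2 = 0.
Solving the tridiagonal system: σ_0 = 0, σ_1 = -39/2, σ_2 = 0.
On [2, 3], s(t) = 2 - 3/2·(t - 2) - 39/4·(t - 2)² + 13/4·(t - 2)³.
With (t - 2) = 1/3: s(7/3) = 29/54.

0.5370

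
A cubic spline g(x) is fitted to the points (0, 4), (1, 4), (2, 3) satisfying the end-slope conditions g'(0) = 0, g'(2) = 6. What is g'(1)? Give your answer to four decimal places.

With m_i denoting the second derivative at x_i, h_i = 1, 1, and Δ_i = (y_(i+1) − y_i)/h_i = 0, -1:
  1·m_0 + 4·m_1 + 1·m_2 = 6(Δ_1 - Δ_0) = -6
Clamped end conditions give two more equations: 2h_0·m_0 + h_0·m_1 = 6(Δ_0 - g'(0)) = 0 and h_1·m_1 + 2h_1·m_2 = 6(g'(2) - Δ_1) = 42.
Solving: m_0 = 9/2, m_1 = -9, m_2 = 51/2.
On [1, 2], g'(x) = b_1 + 2c_1·(x - 1) + 3d_1·(x - 1)² with b_1 = Δ_1 - h_1(2m_1 + m_2)/6 = -9/4, c_1 = m_1/2 = -9/2, d_1 = (m_2 - m_1)/(6h_1) = 23/4. So g'(1) = -9/4.

-2.2500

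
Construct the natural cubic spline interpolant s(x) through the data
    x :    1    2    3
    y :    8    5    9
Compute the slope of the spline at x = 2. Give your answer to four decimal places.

0.5000

Put σ_i = s'' at the i-th knot. Here h = (1, 1) and Δ = (-3, 4), so the interior equations h_(i-1)·σ_(i-1) + 2(h_(i-1)+h_i)·σ_i + h_i·σ_(i+1) = 6(Δ_i − Δ_(i-1)) read
  1·σ_0 + 4·σ_1 + 1·σ_2 = 6(Δ_1 - Δ_0) = 42
Natural end conditions: σ_0 = σ_2 = 0.
Forward elimination and back-substitution give σ_0 = 0, σ_1 = 21/2, σ_2 = 0.
On [2, 3], s'(x) = b_1 + 2c_1·(x - 2) + 3d_1·(x - 2)² with b_1 = Δ_1 - h_1(2σ_1 + σ_2)/6 = 1/2, c_1 = σ_1/2 = 21/4, d_1 = (σ_2 - σ_1)/(6h_1) = -7/4. So s'(2) = 1/2.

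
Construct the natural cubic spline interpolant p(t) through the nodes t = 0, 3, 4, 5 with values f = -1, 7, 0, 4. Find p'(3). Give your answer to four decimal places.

-6.9462

Write m_i for p''(x_i). With h_i = 3, 1, 1 and divided differences Δ_i = 8/3, -7, 4, the continuity of p' gives the tridiagonal system
  3·m_0 + 8·m_1 + 1·m_2 = 6(Δ_1 - Δ_0) = -58
  1·m_1 + 4·m_2 + 1·m_3 = 6(Δ_2 - Δ_1) = 66
Natural end conditions: m_0 = m_3 = 0.
Hence m_0 = 0, m_1 = -298/31, m_2 = 586/31, m_3 = 0.
On [3, 4], p'(t) = b_1 + 2c_1·(t - 3) + 3d_1·(t - 3)² with b_1 = Δ_1 - h_1(2m_1 + m_2)/6 = -646/93, c_1 = m_1/2 = -149/31, d_1 = (m_2 - m_1)/(6h_1) = 442/93. So p'(3) = -646/93.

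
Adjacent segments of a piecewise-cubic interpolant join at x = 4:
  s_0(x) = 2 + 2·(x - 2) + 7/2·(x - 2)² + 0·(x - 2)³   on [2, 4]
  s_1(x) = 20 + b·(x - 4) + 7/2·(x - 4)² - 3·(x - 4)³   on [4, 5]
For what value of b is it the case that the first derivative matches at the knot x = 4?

s_0'(x) = 2 + 7·(x - 2) + 0·(x - 2)², so s_0'(4) = 16. On the right, s_1'(4) = b, so b = 16.

16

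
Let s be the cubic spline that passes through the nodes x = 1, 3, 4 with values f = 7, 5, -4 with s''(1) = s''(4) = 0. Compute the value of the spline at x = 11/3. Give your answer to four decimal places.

-0.6049

Let σ_i = s''(x_i). Step sizes h_i = 2, 1; slopes of the chords Δ_i = (y_(i+1) - y_i)/h_i = -1, -9.
  2·σ_0 + 6·σ_1 + 1·σ_2 = 6(Δ_1 - Δ_0) = -48
Natural end conditions: σ_0 = σ_2 = 0.
Hence σ_0 = 0, σ_1 = -8, σ_2 = 0.
On [3, 4], s(x) = 5 - 19/3·(x - 3) - 4·(x - 3)² + 4/3·(x - 3)³.
With (x - 3) = 2/3: s(11/3) = -49/81.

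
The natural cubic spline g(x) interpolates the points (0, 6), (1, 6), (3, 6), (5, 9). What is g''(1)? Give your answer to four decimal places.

-0.4091

With σ_i denoting the second derivative at x_i, h_i = 1, 2, 2, and Δ_i = (y_(i+1) − y_i)/h_i = 0, 0, 3/2:
  1·σ_0 + 6·σ_1 + 2·σ_2 = 6(Δ_1 - Δ_0) = 0
  2·σ_1 + 8·σ_2 + 2·σ_3 = 6(Δ_2 - Δ_1) = 9
Natural end conditions: σ_0 = σ_3 = 0.
Forward elimination and back-substitution give σ_0 = 0, σ_1 = -9/22, σ_2 = 27/22, σ_3 = 0.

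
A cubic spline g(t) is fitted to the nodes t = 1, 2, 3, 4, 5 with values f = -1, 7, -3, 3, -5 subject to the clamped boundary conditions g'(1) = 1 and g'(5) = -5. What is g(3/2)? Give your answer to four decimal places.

3.2545

Write m_i for g''(x_i). With h_i = 1, 1, 1, 1 and divided differences Δ_i = 8, -10, 6, -8, the continuity of g' gives the tridiagonal system
  1·m_0 + 4·m_1 + 1·m_2 = 6(Δ_1 - Δ_0) = -108
  1·m_1 + 4·m_2 + 1·m_3 = 6(Δ_2 - Δ_1) = 96
  1·m_2 + 4·m_3 + 1·m_4 = 6(Δ_3 - Δ_2) = -84
Clamped end conditions give two more equations: 2h_0·m_0 + h_0·m_1 = 6(Δ_0 - g'(1)) = 42 and h_3·m_3 + 2h_3·m_4 = 6(g'(5) - Δ_3) = 18.
Solving: m_0 = 645/14, m_1 = -351/7, m_2 = 93/2, m_3 = -279/7, m_4 = 405/14.
On [1, 2], g(t) = -1 + 1·(t - 1) + 645/28·(t - 1)² - 449/28·(t - 1)³.
With (t - 1) = 1/2: g(3/2) = 729/224.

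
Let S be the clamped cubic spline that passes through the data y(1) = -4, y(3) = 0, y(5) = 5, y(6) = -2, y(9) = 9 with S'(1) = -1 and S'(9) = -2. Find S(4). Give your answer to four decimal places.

Let M_i = S''(x_i). Step sizes h_i = 2, 2, 1, 3; slopes of the chords Δ_i = (y_(i+1) - y_i)/h_i = 2, 5/2, -7, 11/3.
  2·M_0 + 8·M_1 + 2·M_2 = 6(Δ_1 - Δ_0) = 3
  2·M_1 + 6·M_2 + 1·M_3 = 6(Δ_2 - Δ_1) = -57
  1·M_2 + 8·M_3 + 3·M_4 = 6(Δ_3 - Δ_2) = 64
Clamped end conditions give two more equations: 2h_0·M_0 + h_0·M_1 = 6(Δ_0 - S'(1)) = 18 and h_3·M_3 + 2h_3·M_4 = 6(S'(9) - Δ_3) = -34.
Solving: M_0 = 99/32, M_1 = 45/16, M_2 = -411/32, M_3 = 231/16, M_4 = -1237/96.
On [3, 5], S(x) = 0 + 157/32·(x - 3) + 45/32·(x - 3)² - 167/128·(x - 3)³.
With (x - 3) = 1: S(4) = 641/128.

5.0078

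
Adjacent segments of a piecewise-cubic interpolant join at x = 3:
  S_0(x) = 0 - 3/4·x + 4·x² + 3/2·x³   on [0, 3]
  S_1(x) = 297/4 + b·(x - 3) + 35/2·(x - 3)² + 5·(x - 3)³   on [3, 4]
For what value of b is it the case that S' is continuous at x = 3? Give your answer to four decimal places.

63.7500

S_0'(x) = -3/4 + 8·x + 9/2·x², so S_0'(3) = 255/4. On the right, S_1'(3) = b, so b = 255/4.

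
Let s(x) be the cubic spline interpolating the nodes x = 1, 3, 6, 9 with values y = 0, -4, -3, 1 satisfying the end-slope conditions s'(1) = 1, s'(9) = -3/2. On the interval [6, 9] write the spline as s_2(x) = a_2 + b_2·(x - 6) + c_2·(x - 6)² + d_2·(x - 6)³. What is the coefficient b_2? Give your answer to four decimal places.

2.2105

With σ_i denoting the second derivative at x_i, h_i = 2, 3, 3, and Δ_i = (y_(i+1) − y_i)/h_i = -2, 1/3, 4/3:
  2·σ_0 + 10·σ_1 + 3·σ_2 = 6(Δ_1 - Δ_0) = 14
  3·σ_1 + 12·σ_2 + 3·σ_3 = 6(Δ_2 - Δ_1) = 6
Clamped end conditions give two more equations: 2h_0·σ_0 + h_0·σ_1 = 6(Δ_0 - s'(1)) = -18 and h_2·σ_2 + 2h_2·σ_3 = 6(s'(9) - Δ_2) = -17.
Forward elimination and back-substitution give σ_0 = -215/38, σ_1 = 44/19, σ_2 = 41/57, σ_3 = -182/57.
On [6, 9], with s_2(x) = a_2 + b_2·(x - 6) + c_2·(x - 6)² + d_2·(x - 6)³: c_2 = σ_2/2 = 41/114, d_2 = (σ_3 - σ_2)/(6h_2) = -223/1026, b_2 = Δ_2 - h_2(2σ_2 + σ_3)/6 = 42/19.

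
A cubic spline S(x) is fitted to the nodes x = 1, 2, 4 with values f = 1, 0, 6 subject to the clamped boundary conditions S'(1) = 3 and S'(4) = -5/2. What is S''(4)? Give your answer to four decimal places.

-14.0833

Put M_i = S'' at the i-th knot. Here h = (1, 2) and Δ = (-1, 3), so the interior equations h_(i-1)·M_(i-1) + 2(h_(i-1)+h_i)·M_i + h_i·M_(i+1) = 6(Δ_i − Δ_(i-1)) read
  1·M_0 + 6·M_1 + 2·M_2 = 6(Δ_1 - Δ_0) = 24
Clamped end conditions give two more equations: 2h_0·M_0 + h_0·M_1 = 6(Δ_0 - S'(1)) = -24 and h_1·M_1 + 2h_1·M_2 = 6(S'(4) - Δ_1) = -33.
Forward elimination and back-substitution give M_0 = -107/6, M_1 = 35/3, M_2 = -169/12.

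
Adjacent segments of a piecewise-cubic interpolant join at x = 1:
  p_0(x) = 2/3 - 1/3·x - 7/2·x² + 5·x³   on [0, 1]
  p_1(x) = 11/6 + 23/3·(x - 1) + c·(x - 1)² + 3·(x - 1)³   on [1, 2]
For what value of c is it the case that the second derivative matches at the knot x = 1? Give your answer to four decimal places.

11.5000

p_0''(x) = -7 + 30·x, so p_0''(1) = 23. On the right, p_1''(1) = 2c, so c = 23/2.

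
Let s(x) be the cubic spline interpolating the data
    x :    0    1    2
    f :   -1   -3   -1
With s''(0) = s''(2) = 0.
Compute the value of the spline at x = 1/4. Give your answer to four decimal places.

Put m_i = s'' at the i-th knot. Here h = (1, 1) and Δ = (-2, 2), so the interior equations h_(i-1)·m_(i-1) + 2(h_(i-1)+h_i)·m_i + h_i·m_(i+1) = 6(Δ_i − Δ_(i-1)) read
  1·m_0 + 4·m_1 + 1·m_2 = 6(Δ_1 - Δ_0) = 24
Natural end conditions: m_0 = m_2 = 0.
Forward elimination and back-substitution give m_0 = 0, m_1 = 6, m_2 = 0.
On [0, 1], s(x) = -1 - 3·x + 0·x² + 1·x³.
With x = 1/4: s(1/4) = -111/64.

-1.7344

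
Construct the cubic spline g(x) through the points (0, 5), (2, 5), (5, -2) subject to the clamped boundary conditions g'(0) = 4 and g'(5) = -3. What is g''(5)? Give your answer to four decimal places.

-0.6667

Put m_i = g'' at the i-th knot. Here h = (2, 3) and Δ = (0, -7/3), so the interior equations h_(i-1)·m_(i-1) + 2(h_(i-1)+h_i)·m_i + h_i·m_(i+1) = 6(Δ_i − Δ_(i-1)) read
  2·m_0 + 10·m_1 + 3·m_2 = 6(Δ_1 - Δ_0) = -14
Clamped end conditions give two more equations: 2h_0·m_0 + h_0·m_1 = 6(Δ_0 - g'(0)) = -24 and h_1·m_1 + 2h_1·m_2 = 6(g'(5) - Δ_1) = -4.
Solving: m_0 = -6, m_1 = 0, m_2 = -2/3.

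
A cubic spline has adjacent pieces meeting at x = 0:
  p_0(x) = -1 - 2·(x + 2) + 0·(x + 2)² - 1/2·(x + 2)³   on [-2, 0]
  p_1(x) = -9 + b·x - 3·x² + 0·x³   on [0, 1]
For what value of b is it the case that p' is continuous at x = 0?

p_0'(x) = -2 + 0·(x + 2) - 3/2·(x + 2)², so p_0'(0) = -8. On the right, p_1'(0) = b, so b = -8.

-8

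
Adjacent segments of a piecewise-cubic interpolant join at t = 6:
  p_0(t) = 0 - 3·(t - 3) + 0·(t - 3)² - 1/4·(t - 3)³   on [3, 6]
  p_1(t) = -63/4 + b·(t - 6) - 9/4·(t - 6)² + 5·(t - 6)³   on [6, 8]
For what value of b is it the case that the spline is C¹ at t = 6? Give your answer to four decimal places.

-9.7500

p_0'(t) = -3 + 0·(t - 3) - 3/4·(t - 3)², so p_0'(6) = -39/4. On the right, p_1'(6) = b, so b = -39/4.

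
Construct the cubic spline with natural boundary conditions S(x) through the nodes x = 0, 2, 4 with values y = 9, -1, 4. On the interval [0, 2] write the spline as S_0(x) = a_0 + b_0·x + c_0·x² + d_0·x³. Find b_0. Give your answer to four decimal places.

Write m_i for S''(x_i). With h_i = 2, 2 and divided differences Δ_i = -5, 5/2, the continuity of S' gives the tridiagonal system
  2·m_0 + 8·m_1 + 2·m_2 = 6(Δ_1 - Δ_0) = 45
Natural end conditions: m_0 = m_2 = 0.
Solving: m_0 = 0, m_1 = 45/8, m_2 = 0.
On [0, 2], with S_0(x) = a_0 + b_0·x + c_0·x² + d_0·x³: c_0 = m_0/2 = 0, d_0 = (m_1 - m_0)/(6h_0) = 15/32, b_0 = Δ_0 - h_0(2m_0 + m_1)/6 = -55/8.

-6.8750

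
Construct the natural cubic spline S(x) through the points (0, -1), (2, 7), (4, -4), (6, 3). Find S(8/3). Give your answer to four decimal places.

Put M_i = S'' at the i-th knot. Here h = (2, 2, 2) and Δ = (4, -11/2, 7/2), so the interior equations h_(i-1)·M_(i-1) + 2(h_(i-1)+h_i)·M_i + h_i·M_(i+1) = 6(Δ_i − Δ_(i-1)) read
  2·M_0 + 8·M_1 + 2·M_2 = 6(Δ_1 - Δ_0) = -57
  2·M_1 + 8·M_2 + 2·M_3 = 6(Δ_2 - Δ_1) = 54
Natural end conditions: M_0 = M_3 = 0.
Forward elimination and back-substitution give M_0 = 0, M_1 = -47/5, M_2 = 91/10, M_3 = 0.
On [2, 4], S(x) = 7 - 34/15·(x - 2) - 47/10·(x - 2)² + 37/24·(x - 2)³.
With (x - 2) = 2/3: S(8/3) = 1562/405.

3.8568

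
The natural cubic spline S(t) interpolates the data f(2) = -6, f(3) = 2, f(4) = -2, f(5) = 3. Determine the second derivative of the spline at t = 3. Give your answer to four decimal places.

-22.8000

Let σ_i = S''(x_i). Step sizes h_i = 1, 1, 1; slopes of the chords Δ_i = (y_(i+1) - y_i)/h_i = 8, -4, 5.
  1·σ_0 + 4·σ_1 + 1·σ_2 = 6(Δ_1 - Δ_0) = -72
  1·σ_1 + 4·σ_2 + 1·σ_3 = 6(Δ_2 - Δ_1) = 54
Natural end conditions: σ_0 = σ_3 = 0.
Hence σ_0 = 0, σ_1 = -114/5, σ_2 = 96/5, σ_3 = 0.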